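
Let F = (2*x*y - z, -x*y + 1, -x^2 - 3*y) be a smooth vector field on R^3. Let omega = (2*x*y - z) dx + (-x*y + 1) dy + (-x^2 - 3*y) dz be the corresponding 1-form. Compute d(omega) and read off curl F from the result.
d(omega) = (-3) dy ∧ dz + (2*x - 1) dz ∧ dx + (-2*x - y) dx ∧ dy; curl F = (-3, 2*x - 1, -2*x - y)

d omega = sum_{i<j} (∂f_j/∂x_i - ∂f_i/∂x_j) dx_i ∧ dx_j. Under the identification (dy ∧ dz, dz ∧ dx, dx ∧ dy) ↔ (e_x, e_y, e_z), the coefficients are exactly the components of curl F. Compute:
  ∂R/∂y - ∂Q/∂z = (-3) - (0) = -3
  ∂P/∂z - ∂R/∂x = (-1) - (-2*x) = 2*x - 1
  ∂Q/∂x - ∂P/∂y = (-y) - (2*x) = -2*x - y.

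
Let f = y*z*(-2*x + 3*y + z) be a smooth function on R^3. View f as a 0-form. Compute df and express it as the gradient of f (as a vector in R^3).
df = (-2*y*z) dx + (z*(-2*x + 6*y + z)) dy + (y*(-2*x + 3*y + 2*z)) dz; grad f = (-2*y*z, z*(-2*x + 6*y + z), y*(-2*x + 3*y + 2*z))

For a 0-form f, d f = (∂f/∂x) dx + (∂f/∂y) dy + (∂f/∂z) dz. The components of the vector representation are exactly the entries of grad f in Cartesian coordinates:
  ∂f/∂x = -2*y*z
  ∂f/∂y = z*(-2*x + 6*y + z)
  ∂f/∂z = y*(-2*x + 3*y + 2*z).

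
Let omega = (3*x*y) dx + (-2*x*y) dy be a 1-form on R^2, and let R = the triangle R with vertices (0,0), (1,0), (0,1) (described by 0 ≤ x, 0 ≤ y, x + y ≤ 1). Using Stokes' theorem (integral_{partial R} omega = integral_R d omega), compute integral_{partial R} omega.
integral_(partial R) omega = -5/6

Stokes: integral_partial_R omega = integral_R d omega with d omega = (∂Q/∂x - ∂P/∂y) dx ∧ dy.
  ∂Q/∂x = -2*y
  ∂P/∂y = 3*x
  integrand = ∂Q/∂x - ∂P/∂y = -3*x - 2*y.
Integrating over R: integral_0^1 integral_0^{1-x} (-3*x - 2*y) dy dx = -5/6.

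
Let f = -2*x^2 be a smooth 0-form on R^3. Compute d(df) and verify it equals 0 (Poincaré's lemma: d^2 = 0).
d(df) = 0

Step 1: df = sum_i (∂f/∂x_i) dx_i = (-4*x) dx + (0) dy + (0) dz.
Step 2: Apply d again. Using the 1-form formula, the coefficient of dx ∧ dy in d(df) is ∂^2 f/∂x ∂y - ∂^2 f/∂y ∂x = (0) - (0) = 0 (equality of mixed partials for smooth f).
Similarly for dx ∧ dz and dy ∧ dz — all coefficients vanish. So d(df) = 0.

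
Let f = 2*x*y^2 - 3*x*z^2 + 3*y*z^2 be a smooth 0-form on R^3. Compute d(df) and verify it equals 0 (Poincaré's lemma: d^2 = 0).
d(df) = 0

Step 1: df = sum_i (∂f/∂x_i) dx_i = (2*y^2 - 3*z^2) dx + (4*x*y + 3*z^2) dy + (6*z*(-x + y)) dz.
Step 2: Apply d again. Using the 1-form formula, the coefficient of dx ∧ dy in d(df) is ∂^2 f/∂x ∂y - ∂^2 f/∂y ∂x = (4*y) - (4*y) = 0 (equality of mixed partials for smooth f).
Similarly for dx ∧ dz and dy ∧ dz — all coefficients vanish. So d(df) = 0.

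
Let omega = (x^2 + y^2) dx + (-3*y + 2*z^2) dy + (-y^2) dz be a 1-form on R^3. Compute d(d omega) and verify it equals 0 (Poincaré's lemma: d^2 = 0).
d(d omega) = 0

Step 1: d omega = sum_{i<j} (∂f_j/∂x_i - ∂f_i/∂x_j) dx_i ∧ dx_j:
  coeff of dx ∧ dy: -2*y
  coeff of dx ∧ dz: 0
  coeff of dy ∧ dz: -2*y - 4*z
Step 2: Apply d again to each 2-form coefficient. The only possible 3-form in R^3 is dx ∧ dy ∧ dz, with coefficient
  ∂(coeff of dy∧dz)/∂x - ∂(coeff of dx∧dz)/∂y + ∂(coeff of dx∧dy)/∂z
  = ∂/∂x (-2*y - 4*z) - ∂/∂y (0) + ∂/∂z (-2*y).
Each of these terms simplifies to sums of mixed partials that cancel in pairs. The result is 0 (by equality of mixed partials for smooth functions — Schwarz / Clairaut).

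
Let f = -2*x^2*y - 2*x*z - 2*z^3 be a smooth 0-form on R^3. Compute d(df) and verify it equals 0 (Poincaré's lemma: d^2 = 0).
d(df) = 0

Step 1: df = sum_i (∂f/∂x_i) dx_i = (-4*x*y - 2*z) dx + (-2*x^2) dy + (-2*x - 6*z^2) dz.
Step 2: Apply d again. Using the 1-form formula, the coefficient of dx ∧ dy in d(df) is ∂^2 f/∂x ∂y - ∂^2 f/∂y ∂x = (-4*x) - (-4*x) = 0 (equality of mixed partials for smooth f).
Similarly for dx ∧ dz and dy ∧ dz — all coefficients vanish. So d(df) = 0.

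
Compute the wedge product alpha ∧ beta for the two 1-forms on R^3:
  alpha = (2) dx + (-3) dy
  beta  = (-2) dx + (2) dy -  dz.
alpha ∧ beta = (-2) dx ∧ dy + (-2) dx ∧ dz + (3) dy ∧ dz

Distribute the wedge, using dx_i ∧ dx_j = -dx_j ∧ dx_i and dx_i ∧ dx_i = 0. For each pair (i, j) with i < j, the coefficient of dx_i ∧ dx_j in alpha ∧ beta is (alpha_i * beta_j - alpha_j * beta_i). Collecting: alpha ∧ beta = (-2) dx ∧ dy + (-2) dx ∧ dz + (3) dy ∧ dz.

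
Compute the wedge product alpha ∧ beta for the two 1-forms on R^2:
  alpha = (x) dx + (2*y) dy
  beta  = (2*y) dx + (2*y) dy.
alpha ∧ beta = (2*y*(x - 2*y)) dx ∧ dy

Distribute the wedge, using dx_i ∧ dx_j = -dx_j ∧ dx_i and dx_i ∧ dx_i = 0. For each pair (i, j) with i < j, the coefficient of dx_i ∧ dx_j in alpha ∧ beta is (alpha_i * beta_j - alpha_j * beta_i). Collecting: alpha ∧ beta = (2*y*(x - 2*y)) dx ∧ dy.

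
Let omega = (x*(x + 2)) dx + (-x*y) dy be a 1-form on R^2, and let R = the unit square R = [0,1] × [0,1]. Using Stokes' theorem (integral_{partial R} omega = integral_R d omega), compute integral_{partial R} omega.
integral_(partial R) omega = -1/2

Stokes: integral_partial_R omega = integral_R d omega with d omega = (∂Q/∂x - ∂P/∂y) dx ∧ dy.
  ∂Q/∂x = -y
  ∂P/∂y = 0
  integrand = ∂Q/∂x - ∂P/∂y = -y.
Integrating over R: integral_0^1 integral_0^1 (-y) dx dy = -1/2.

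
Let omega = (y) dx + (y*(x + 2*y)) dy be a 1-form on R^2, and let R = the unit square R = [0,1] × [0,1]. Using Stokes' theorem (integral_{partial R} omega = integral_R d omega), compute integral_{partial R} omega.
integral_(partial R) omega = -1/2

Stokes: integral_partial_R omega = integral_R d omega with d omega = (∂Q/∂x - ∂P/∂y) dx ∧ dy.
  ∂Q/∂x = y
  ∂P/∂y = 1
  integrand = ∂Q/∂x - ∂P/∂y = y - 1.
Integrating over R: integral_0^1 integral_0^1 (y - 1) dx dy = -1/2.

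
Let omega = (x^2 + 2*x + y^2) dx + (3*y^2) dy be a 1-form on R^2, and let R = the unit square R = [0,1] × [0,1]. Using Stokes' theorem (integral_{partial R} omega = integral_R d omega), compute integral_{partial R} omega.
integral_(partial R) omega = -1

Stokes: integral_partial_R omega = integral_R d omega with d omega = (∂Q/∂x - ∂P/∂y) dx ∧ dy.
  ∂Q/∂x = 0
  ∂P/∂y = 2*y
  integrand = ∂Q/∂x - ∂P/∂y = -2*y.
Integrating over R: integral_0^1 integral_0^1 (-2*y) dx dy = -1.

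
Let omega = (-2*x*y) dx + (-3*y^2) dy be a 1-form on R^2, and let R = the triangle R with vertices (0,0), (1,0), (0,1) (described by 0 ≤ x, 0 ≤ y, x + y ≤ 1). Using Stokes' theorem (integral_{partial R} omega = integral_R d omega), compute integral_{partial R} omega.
integral_(partial R) omega = 1/3

Stokes: integral_partial_R omega = integral_R d omega with d omega = (∂Q/∂x - ∂P/∂y) dx ∧ dy.
  ∂Q/∂x = 0
  ∂P/∂y = -2*x
  integrand = ∂Q/∂x - ∂P/∂y = 2*x.
Integrating over R: integral_0^1 integral_0^{1-x} (2*x) dy dx = 1/3.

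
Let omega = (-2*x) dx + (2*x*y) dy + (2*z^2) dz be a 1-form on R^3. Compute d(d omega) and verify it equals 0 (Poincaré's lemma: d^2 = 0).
d(d omega) = 0

Step 1: d omega = sum_{i<j} (∂f_j/∂x_i - ∂f_i/∂x_j) dx_i ∧ dx_j:
  coeff of dx ∧ dy: 2*y
  coeff of dx ∧ dz: 0
  coeff of dy ∧ dz: 0
Step 2: Apply d again to each 2-form coefficient. The only possible 3-form in R^3 is dx ∧ dy ∧ dz, with coefficient
  ∂(coeff of dy∧dz)/∂x - ∂(coeff of dx∧dz)/∂y + ∂(coeff of dx∧dy)/∂z
  = ∂/∂x (0) - ∂/∂y (0) + ∂/∂z (2*y).
Each of these terms simplifies to sums of mixed partials that cancel in pairs. The result is 0 (by equality of mixed partials for smooth functions — Schwarz / Clairaut).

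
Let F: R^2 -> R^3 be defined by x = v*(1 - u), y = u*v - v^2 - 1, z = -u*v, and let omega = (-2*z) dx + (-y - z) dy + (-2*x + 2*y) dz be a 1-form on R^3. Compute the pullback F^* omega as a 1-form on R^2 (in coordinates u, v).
F^* omega = (v*(-6*u*v + 3*v^2 + 2*v + 3)) du + (-6*u^2*v + 3*u*v^2 + 4*u*v + 3*u - 2*v^3 - 2*v) dv

Using F^*(f dg) = (f ∘ F) d(g ∘ F), substitute each coordinate x_i by F_i(u, v) in f_i, and replace dx_i by d F_i = (∂F_i/∂u) du + (∂F_i/∂v) dv.
  For the x component: f_1(F) = 2*u*v; d F_1 = (-v) du + (1 - u) dv
  For the y component: f_2(F) = v^2 + 1; d F_2 = (v) du + (u - 2*v) dv
  For the z component: f_3(F) = 4*u*v - 2*v^2 - 2*v - 2; d F_3 = (-v) du + (-u) dv
Combining and collecting du, dv coefficients:
  coeff of du: v*(-6*u*v + 3*v^2 + 2*v + 3)
  coeff of dv: -6*u^2*v + 3*u*v^2 + 4*u*v + 3*u - 2*v^3 - 2*v
F^* omega = (v*(-6*u*v + 3*v^2 + 2*v + 3)) du + (-6*u^2*v + 3*u*v^2 + 4*u*v + 3*u - 2*v^3 - 2*v) dv.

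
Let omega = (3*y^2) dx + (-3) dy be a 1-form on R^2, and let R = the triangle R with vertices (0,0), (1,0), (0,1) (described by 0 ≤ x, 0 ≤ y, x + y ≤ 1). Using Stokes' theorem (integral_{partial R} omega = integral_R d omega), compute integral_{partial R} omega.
integral_(partial R) omega = -1

Stokes: integral_partial_R omega = integral_R d omega with d omega = (∂Q/∂x - ∂P/∂y) dx ∧ dy.
  ∂Q/∂x = 0
  ∂P/∂y = 6*y
  integrand = ∂Q/∂x - ∂P/∂y = -6*y.
Integrating over R: integral_0^1 integral_0^{1-x} (-6*y) dy dx = -1.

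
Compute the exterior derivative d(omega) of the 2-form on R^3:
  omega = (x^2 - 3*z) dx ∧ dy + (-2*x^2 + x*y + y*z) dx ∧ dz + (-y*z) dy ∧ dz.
d(omega) = (-x - z - 3) dx ∧ dy ∧ dz

For a 2-form omega = sum_{i<j} g_{ij} dx_i ∧ dx_j, the exterior derivative is
  d(omega) = sum_{i<j} d(g_{ij}) ∧ dx_i ∧ dx_j = sum_{i<j, k} (∂g_{ij}/∂x_k) dx_k ∧ dx_i ∧ dx_j.
Expand each term, using dx_k ∧ dx_i ∧ dx_j = sgn(permutation) dx_{(a)} ∧ dx_{(b)} ∧ dx_{(c)} with (a < b < c) sorted:
  d(x^2 - 3*z) includes (∂/∂z)(x^2 - 3*z) dz = (-3) dz, which multiplied by dx ∧ dy gives (-3) dx ∧ dy ∧ dz
  d(-2*x^2 + x*y + y*z) includes (∂/∂y)(-2*x^2 + x*y + y*z) dy = (x + z) dy, which multiplied by dx ∧ dz gives (-x - z) dx ∧ dy ∧ dz
Collecting like 3-forms: d(omega) = (-x - z - 3) dx ∧ dy ∧ dz.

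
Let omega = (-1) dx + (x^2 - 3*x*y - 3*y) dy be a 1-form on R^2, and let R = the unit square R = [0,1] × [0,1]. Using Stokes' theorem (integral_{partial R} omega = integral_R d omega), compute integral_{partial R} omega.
integral_(partial R) omega = -1/2

Stokes: integral_partial_R omega = integral_R d omega with d omega = (∂Q/∂x - ∂P/∂y) dx ∧ dy.
  ∂Q/∂x = 2*x - 3*y
  ∂P/∂y = 0
  integrand = ∂Q/∂x - ∂P/∂y = 2*x - 3*y.
Integrating over R: integral_0^1 integral_0^1 (2*x - 3*y) dx dy = -1/2.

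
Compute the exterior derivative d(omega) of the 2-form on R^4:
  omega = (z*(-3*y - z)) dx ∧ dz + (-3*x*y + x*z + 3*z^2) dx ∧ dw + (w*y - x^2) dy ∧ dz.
d(omega) = (-2*x + 3*z) dx ∧ dy ∧ dz + (3*x) dx ∧ dy ∧ dw + (-x - 6*z) dx ∧ dz ∧ dw + (y) dy ∧ dz ∧ dw

For a 2-form omega = sum_{i<j} g_{ij} dx_i ∧ dx_j, the exterior derivative is
  d(omega) = sum_{i<j} d(g_{ij}) ∧ dx_i ∧ dx_j = sum_{i<j, k} (∂g_{ij}/∂x_k) dx_k ∧ dx_i ∧ dx_j.
Expand each term, using dx_k ∧ dx_i ∧ dx_j = sgn(permutation) dx_{(a)} ∧ dx_{(b)} ∧ dx_{(c)} with (a < b < c) sorted:
  d(z*(-3*y - z)) includes (∂/∂y)(z*(-3*y - z)) dy = (-3*z) dy, which multiplied by dx ∧ dz gives (3*z) dx ∧ dy ∧ dz
  d(-3*x*y + x*z + 3*z^2) includes (∂/∂y)(-3*x*y + x*z + 3*z^2) dy = (-3*x) dy, which multiplied by dx ∧ dw gives (3*x) dx ∧ dy ∧ dw
  d(-3*x*y + x*z + 3*z^2) includes (∂/∂z)(-3*x*y + x*z + 3*z^2) dz = (x + 6*z) dz, which multiplied by dx ∧ dw gives (-x - 6*z) dx ∧ dz ∧ dw
  d(w*y - x^2) includes (∂/∂x)(w*y - x^2) dx = (-2*x) dx, which multiplied by dy ∧ dz gives (-2*x) dx ∧ dy ∧ dz
  d(w*y - x^2) includes (∂/∂w)(w*y - x^2) dw = (y) dw, which multiplied by dy ∧ dz gives (y) dy ∧ dz ∧ dw
Collecting like 3-forms: d(omega) = (-2*x + 3*z) dx ∧ dy ∧ dz + (3*x) dx ∧ dy ∧ dw + (-x - 6*z) dx ∧ dz ∧ dw + (y) dy ∧ dz ∧ dw.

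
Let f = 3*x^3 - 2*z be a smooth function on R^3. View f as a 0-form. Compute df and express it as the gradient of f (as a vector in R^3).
df = (9*x^2) dx + (0) dy + (-2) dz; grad f = (9*x^2, 0, -2)

For a 0-form f, d f = (∂f/∂x) dx + (∂f/∂y) dy + (∂f/∂z) dz. The components of the vector representation are exactly the entries of grad f in Cartesian coordinates:
  ∂f/∂x = 9*x^2
  ∂f/∂y = 0
  ∂f/∂z = -2.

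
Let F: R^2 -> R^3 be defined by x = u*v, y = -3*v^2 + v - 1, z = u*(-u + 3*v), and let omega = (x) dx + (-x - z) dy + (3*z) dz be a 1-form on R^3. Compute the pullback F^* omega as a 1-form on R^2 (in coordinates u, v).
F^* omega = (u*(6*u^2 - 27*u*v + 28*v^2)) du + (u*(-9*u^2 + 22*u*v + u + 24*v^2 - 4*v)) dv

Using F^*(f dg) = (f ∘ F) d(g ∘ F), substitute each coordinate x_i by F_i(u, v) in f_i, and replace dx_i by d F_i = (∂F_i/∂u) du + (∂F_i/∂v) dv.
  For the x component: f_1(F) = u*v; d F_1 = (v) du + (u) dv
  For the y component: f_2(F) = u*(u - 4*v); d F_2 = (0) du + (1 - 6*v) dv
  For the z component: f_3(F) = 3*u*(-u + 3*v); d F_3 = (-2*u + 3*v) du + (3*u) dv
Combining and collecting du, dv coefficients:
  coeff of du: u*(6*u^2 - 27*u*v + 28*v^2)
  coeff of dv: u*(-9*u^2 + 22*u*v + u + 24*v^2 - 4*v)
F^* omega = (u*(6*u^2 - 27*u*v + 28*v^2)) du + (u*(-9*u^2 + 22*u*v + u + 24*v^2 - 4*v)) dv.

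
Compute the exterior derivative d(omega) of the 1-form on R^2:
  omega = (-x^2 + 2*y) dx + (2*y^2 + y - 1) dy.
d(omega) = (-2) dx ∧ dy

For a 1-form omega = sum_i f_i dx_i, the exterior derivative is
  d(omega) = sum_{i < j} (∂f_j/∂x_i - ∂f_i/∂x_j) dx_i ∧ dx_j.
  coefficient of dx ∧ dy: ∂f_2/∂x - ∂f_1/∂y = ∂(2*y^2 + y - 1)/∂x - ∂(-x^2 + 2*y)/∂y = -2
Assembling: d(omega) = (-2) dx ∧ dy.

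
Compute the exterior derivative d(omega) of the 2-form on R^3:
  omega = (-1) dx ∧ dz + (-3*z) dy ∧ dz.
d(omega) = 0

For a 2-form omega = sum_{i<j} g_{ij} dx_i ∧ dx_j, the exterior derivative is
  d(omega) = sum_{i<j} d(g_{ij}) ∧ dx_i ∧ dx_j = sum_{i<j, k} (∂g_{ij}/∂x_k) dx_k ∧ dx_i ∧ dx_j.
Expand each term, using dx_k ∧ dx_i ∧ dx_j = sgn(permutation) dx_{(a)} ∧ dx_{(b)} ∧ dx_{(c)} with (a < b < c) sorted:

Collecting like 3-forms: d(omega) = 0.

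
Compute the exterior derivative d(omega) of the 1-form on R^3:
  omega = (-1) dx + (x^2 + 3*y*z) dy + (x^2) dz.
d(omega) = (2*x) dx ∧ dy + (2*x) dx ∧ dz + (-3*y) dy ∧ dz

For a 1-form omega = sum_i f_i dx_i, the exterior derivative is
  d(omega) = sum_{i < j} (∂f_j/∂x_i - ∂f_i/∂x_j) dx_i ∧ dx_j.
  coefficient of dx ∧ dy: ∂f_2/∂x - ∂f_1/∂y = ∂(x^2 + 3*y*z)/∂x - ∂(-1)/∂y = 2*x
  coefficient of dx ∧ dz: ∂f_3/∂x - ∂f_1/∂z = ∂(x^2)/∂x - ∂(-1)/∂z = 2*x
  coefficient of dy ∧ dz: ∂f_3/∂y - ∂f_2/∂z = ∂(x^2)/∂y - ∂(x^2 + 3*y*z)/∂z = -3*y
Assembling: d(omega) = (2*x) dx ∧ dy + (2*x) dx ∧ dz + (-3*y) dy ∧ dz.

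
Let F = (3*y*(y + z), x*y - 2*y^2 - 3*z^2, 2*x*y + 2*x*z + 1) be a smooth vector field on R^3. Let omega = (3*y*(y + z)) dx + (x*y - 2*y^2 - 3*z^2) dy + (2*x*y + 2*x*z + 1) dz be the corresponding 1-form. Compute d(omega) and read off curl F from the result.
d(omega) = (2*x + 6*z) dy ∧ dz + (y - 2*z) dz ∧ dx + (-5*y - 3*z) dx ∧ dy; curl F = (2*x + 6*z, y - 2*z, -5*y - 3*z)

d omega = sum_{i<j} (∂f_j/∂x_i - ∂f_i/∂x_j) dx_i ∧ dx_j. Under the identification (dy ∧ dz, dz ∧ dx, dx ∧ dy) ↔ (e_x, e_y, e_z), the coefficients are exactly the components of curl F. Compute:
  ∂R/∂y - ∂Q/∂z = (2*x) - (-6*z) = 2*x + 6*z
  ∂P/∂z - ∂R/∂x = (3*y) - (2*y + 2*z) = y - 2*z
  ∂Q/∂x - ∂P/∂y = (y) - (6*y + 3*z) = -5*y - 3*z.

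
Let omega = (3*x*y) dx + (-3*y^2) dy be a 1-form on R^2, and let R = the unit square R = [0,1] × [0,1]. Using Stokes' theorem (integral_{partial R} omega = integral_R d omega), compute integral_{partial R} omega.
integral_(partial R) omega = -3/2

Stokes: integral_partial_R omega = integral_R d omega with d omega = (∂Q/∂x - ∂P/∂y) dx ∧ dy.
  ∂Q/∂x = 0
  ∂P/∂y = 3*x
  integrand = ∂Q/∂x - ∂P/∂y = -3*x.
Integrating over R: integral_0^1 integral_0^1 (-3*x) dx dy = -3/2.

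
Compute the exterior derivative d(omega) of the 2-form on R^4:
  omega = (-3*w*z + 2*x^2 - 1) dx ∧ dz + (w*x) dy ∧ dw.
d(omega) = (-3*z) dx ∧ dz ∧ dw + (w) dx ∧ dy ∧ dw

For a 2-form omega = sum_{i<j} g_{ij} dx_i ∧ dx_j, the exterior derivative is
  d(omega) = sum_{i<j} d(g_{ij}) ∧ dx_i ∧ dx_j = sum_{i<j, k} (∂g_{ij}/∂x_k) dx_k ∧ dx_i ∧ dx_j.
Expand each term, using dx_k ∧ dx_i ∧ dx_j = sgn(permutation) dx_{(a)} ∧ dx_{(b)} ∧ dx_{(c)} with (a < b < c) sorted:
  d(-3*w*z + 2*x^2 - 1) includes (∂/∂w)(-3*w*z + 2*x^2 - 1) dw = (-3*z) dw, which multiplied by dx ∧ dz gives (-3*z) dx ∧ dz ∧ dw
  d(w*x) includes (∂/∂x)(w*x) dx = (w) dx, which multiplied by dy ∧ dw gives (w) dx ∧ dy ∧ dw
Collecting like 3-forms: d(omega) = (-3*z) dx ∧ dz ∧ dw + (w) dx ∧ dy ∧ dw.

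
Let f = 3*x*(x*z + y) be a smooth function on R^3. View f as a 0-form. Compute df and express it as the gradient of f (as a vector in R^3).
df = (6*x*z + 3*y) dx + (3*x) dy + (3*x^2) dz; grad f = (6*x*z + 3*y, 3*x, 3*x^2)

For a 0-form f, d f = (∂f/∂x) dx + (∂f/∂y) dy + (∂f/∂z) dz. The components of the vector representation are exactly the entries of grad f in Cartesian coordinates:
  ∂f/∂x = 6*x*z + 3*y
  ∂f/∂y = 3*x
  ∂f/∂z = 3*x^2.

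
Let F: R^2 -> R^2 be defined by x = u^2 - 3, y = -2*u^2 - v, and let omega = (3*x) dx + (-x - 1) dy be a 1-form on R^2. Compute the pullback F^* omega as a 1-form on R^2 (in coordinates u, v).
F^* omega = (10*u^3 - 26*u) du + (u^2 - 2) dv

Using F^*(f dg) = (f ∘ F) d(g ∘ F), substitute each coordinate x_i by F_i(u, v) in f_i, and replace dx_i by d F_i = (∂F_i/∂u) du + (∂F_i/∂v) dv.
  For the x component: f_1(F) = 3*u^2 - 9; d F_1 = (2*u) du + (0) dv
  For the y component: f_2(F) = 2 - u^2; d F_2 = (-4*u) du + (-1) dv
Combining and collecting du, dv coefficients:
  coeff of du: 10*u^3 - 26*u
  coeff of dv: u^2 - 2
F^* omega = (10*u^3 - 26*u) du + (u^2 - 2) dv.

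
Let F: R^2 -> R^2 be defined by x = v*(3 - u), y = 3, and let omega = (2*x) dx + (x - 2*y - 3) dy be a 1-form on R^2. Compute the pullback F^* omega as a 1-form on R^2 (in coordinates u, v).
F^* omega = (2*v^2*(u - 3)) du + (2*v*(u^2 - 6*u + 9)) dv

Using F^*(f dg) = (f ∘ F) d(g ∘ F), substitute each coordinate x_i by F_i(u, v) in f_i, and replace dx_i by d F_i = (∂F_i/∂u) du + (∂F_i/∂v) dv.
  For the x component: f_1(F) = 2*v*(3 - u); d F_1 = (-v) du + (3 - u) dv
  For the y component: f_2(F) = -u*v + 3*v - 9; d F_2 = (0) du + (0) dv
Combining and collecting du, dv coefficients:
  coeff of du: 2*v^2*(u - 3)
  coeff of dv: 2*v*(u^2 - 6*u + 9)
F^* omega = (2*v^2*(u - 3)) du + (2*v*(u^2 - 6*u + 9)) dv.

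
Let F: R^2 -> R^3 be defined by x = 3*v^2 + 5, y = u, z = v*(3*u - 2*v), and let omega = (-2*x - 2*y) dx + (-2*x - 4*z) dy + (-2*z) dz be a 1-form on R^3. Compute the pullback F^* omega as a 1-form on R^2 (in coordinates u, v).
F^* omega = (-18*u*v^2 - 12*u*v + 12*v^3 + 2*v^2 - 10) du + (2*v*(-9*u^2 + 18*u*v - 6*u - 26*v^2 - 30)) dv

Using F^*(f dg) = (f ∘ F) d(g ∘ F), substitute each coordinate x_i by F_i(u, v) in f_i, and replace dx_i by d F_i = (∂F_i/∂u) du + (∂F_i/∂v) dv.
  For the x component: f_1(F) = -2*u - 6*v^2 - 10; d F_1 = (0) du + (6*v) dv
  For the y component: f_2(F) = -12*u*v + 2*v^2 - 10; d F_2 = (1) du + (0) dv
  For the z component: f_3(F) = 2*v*(-3*u + 2*v); d F_3 = (3*v) du + (3*u - 4*v) dv
Combining and collecting du, dv coefficients:
  coeff of du: -18*u*v^2 - 12*u*v + 12*v^3 + 2*v^2 - 10
  coeff of dv: 2*v*(-9*u^2 + 18*u*v - 6*u - 26*v^2 - 30)
F^* omega = (-18*u*v^2 - 12*u*v + 12*v^3 + 2*v^2 - 10) du + (2*v*(-9*u^2 + 18*u*v - 6*u - 26*v^2 - 30)) dv.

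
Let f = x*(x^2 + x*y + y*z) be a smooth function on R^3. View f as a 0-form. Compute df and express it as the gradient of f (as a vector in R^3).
df = (3*x^2 + 2*x*y + y*z) dx + (x*(x + z)) dy + (x*y) dz; grad f = (3*x^2 + 2*x*y + y*z, x*(x + z), x*y)

For a 0-form f, d f = (∂f/∂x) dx + (∂f/∂y) dy + (∂f/∂z) dz. The components of the vector representation are exactly the entries of grad f in Cartesian coordinates:
  ∂f/∂x = 3*x^2 + 2*x*y + y*z
  ∂f/∂y = x*(x + z)
  ∂f/∂z = x*y.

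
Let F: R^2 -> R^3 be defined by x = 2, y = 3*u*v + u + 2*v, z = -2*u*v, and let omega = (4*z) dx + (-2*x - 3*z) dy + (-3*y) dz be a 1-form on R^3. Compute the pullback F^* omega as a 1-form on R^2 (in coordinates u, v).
F^* omega = (36*u*v^2 + 12*u*v + 12*v^2 - 12*v - 4) du + (36*u^2*v + 6*u^2 + 24*u*v - 12*u - 8) dv

Using F^*(f dg) = (f ∘ F) d(g ∘ F), substitute each coordinate x_i by F_i(u, v) in f_i, and replace dx_i by d F_i = (∂F_i/∂u) du + (∂F_i/∂v) dv.
  For the x component: f_1(F) = -8*u*v; d F_1 = (0) du + (0) dv
  For the y component: f_2(F) = 6*u*v - 4; d F_2 = (3*v + 1) du + (3*u + 2) dv
  For the z component: f_3(F) = -9*u*v - 3*u - 6*v; d F_3 = (-2*v) du + (-2*u) dv
Combining and collecting du, dv coefficients:
  coeff of du: 36*u*v^2 + 12*u*v + 12*v^2 - 12*v - 4
  coeff of dv: 36*u^2*v + 6*u^2 + 24*u*v - 12*u - 8
F^* omega = (36*u*v^2 + 12*u*v + 12*v^2 - 12*v - 4) du + (36*u^2*v + 6*u^2 + 24*u*v - 12*u - 8) dv.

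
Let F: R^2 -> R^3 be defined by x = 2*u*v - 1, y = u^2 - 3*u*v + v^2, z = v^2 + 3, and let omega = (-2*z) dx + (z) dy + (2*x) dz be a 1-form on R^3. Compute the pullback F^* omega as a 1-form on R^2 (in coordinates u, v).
F^* omega = (2*u*v^2 + 6*u - 7*v^3 - 21*v) du + (u*v^2 - 21*u + 2*v^3 + 2*v) dv

Using F^*(f dg) = (f ∘ F) d(g ∘ F), substitute each coordinate x_i by F_i(u, v) in f_i, and replace dx_i by d F_i = (∂F_i/∂u) du + (∂F_i/∂v) dv.
  For the x component: f_1(F) = -2*v^2 - 6; d F_1 = (2*v) du + (2*u) dv
  For the y component: f_2(F) = v^2 + 3; d F_2 = (2*u - 3*v) du + (-3*u + 2*v) dv
  For the z component: f_3(F) = 4*u*v - 2; d F_3 = (0) du + (2*v) dv
Combining and collecting du, dv coefficients:
  coeff of du: 2*u*v^2 + 6*u - 7*v^3 - 21*v
  coeff of dv: u*v^2 - 21*u + 2*v^3 + 2*v
F^* omega = (2*u*v^2 + 6*u - 7*v^3 - 21*v) du + (u*v^2 - 21*u + 2*v^3 + 2*v) dv.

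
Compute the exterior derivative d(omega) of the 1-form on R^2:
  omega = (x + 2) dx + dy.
d(omega) = 0

For a 1-form omega = sum_i f_i dx_i, the exterior derivative is
  d(omega) = sum_{i < j} (∂f_j/∂x_i - ∂f_i/∂x_j) dx_i ∧ dx_j.

Assembling: d(omega) = 0.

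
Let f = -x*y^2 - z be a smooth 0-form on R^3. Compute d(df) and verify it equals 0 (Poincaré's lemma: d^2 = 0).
d(df) = 0

Step 1: df = sum_i (∂f/∂x_i) dx_i = (-y^2) dx + (-2*x*y) dy + (-1) dz.
Step 2: Apply d again. Using the 1-form formula, the coefficient of dx ∧ dy in d(df) is ∂^2 f/∂x ∂y - ∂^2 f/∂y ∂x = (-2*y) - (-2*y) = 0 (equality of mixed partials for smooth f).
Similarly for dx ∧ dz and dy ∧ dz — all coefficients vanish. So d(df) = 0.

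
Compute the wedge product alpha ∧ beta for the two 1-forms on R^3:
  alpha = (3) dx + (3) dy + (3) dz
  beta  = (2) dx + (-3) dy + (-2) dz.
alpha ∧ beta = (-15) dx ∧ dy + (-12) dx ∧ dz + (3) dy ∧ dz

Distribute the wedge, using dx_i ∧ dx_j = -dx_j ∧ dx_i and dx_i ∧ dx_i = 0. For each pair (i, j) with i < j, the coefficient of dx_i ∧ dx_j in alpha ∧ beta is (alpha_i * beta_j - alpha_j * beta_i). Collecting: alpha ∧ beta = (-15) dx ∧ dy + (-12) dx ∧ dz + (3) dy ∧ dz.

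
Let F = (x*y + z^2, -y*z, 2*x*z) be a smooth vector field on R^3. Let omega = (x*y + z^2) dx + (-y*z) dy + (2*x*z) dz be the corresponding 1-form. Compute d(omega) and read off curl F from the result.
d(omega) = (y) dy ∧ dz + (0) dz ∧ dx + (-x) dx ∧ dy; curl F = (y, 0, -x)

d omega = sum_{i<j} (∂f_j/∂x_i - ∂f_i/∂x_j) dx_i ∧ dx_j. Under the identification (dy ∧ dz, dz ∧ dx, dx ∧ dy) ↔ (e_x, e_y, e_z), the coefficients are exactly the components of curl F. Compute:
  ∂R/∂y - ∂Q/∂z = (0) - (-y) = y
  ∂P/∂z - ∂R/∂x = (2*z) - (2*z) = 0
  ∂Q/∂x - ∂P/∂y = (0) - (x) = -x.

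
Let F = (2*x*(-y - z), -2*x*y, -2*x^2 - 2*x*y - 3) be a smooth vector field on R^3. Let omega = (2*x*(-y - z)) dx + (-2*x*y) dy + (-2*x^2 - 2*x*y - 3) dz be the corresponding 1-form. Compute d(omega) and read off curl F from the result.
d(omega) = (-2*x) dy ∧ dz + (2*x + 2*y) dz ∧ dx + (2*x - 2*y) dx ∧ dy; curl F = (-2*x, 2*x + 2*y, 2*x - 2*y)

d omega = sum_{i<j} (∂f_j/∂x_i - ∂f_i/∂x_j) dx_i ∧ dx_j. Under the identification (dy ∧ dz, dz ∧ dx, dx ∧ dy) ↔ (e_x, e_y, e_z), the coefficients are exactly the components of curl F. Compute:
  ∂R/∂y - ∂Q/∂z = (-2*x) - (0) = -2*x
  ∂P/∂z - ∂R/∂x = (-2*x) - (-4*x - 2*y) = 2*x + 2*y
  ∂Q/∂x - ∂P/∂y = (-2*y) - (-2*x) = 2*x - 2*y.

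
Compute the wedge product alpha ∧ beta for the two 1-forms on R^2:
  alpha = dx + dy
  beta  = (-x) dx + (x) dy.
alpha ∧ beta = (2*x) dx ∧ dy

Distribute the wedge, using dx_i ∧ dx_j = -dx_j ∧ dx_i and dx_i ∧ dx_i = 0. For each pair (i, j) with i < j, the coefficient of dx_i ∧ dx_j in alpha ∧ beta is (alpha_i * beta_j - alpha_j * beta_i). Collecting: alpha ∧ beta = (2*x) dx ∧ dy.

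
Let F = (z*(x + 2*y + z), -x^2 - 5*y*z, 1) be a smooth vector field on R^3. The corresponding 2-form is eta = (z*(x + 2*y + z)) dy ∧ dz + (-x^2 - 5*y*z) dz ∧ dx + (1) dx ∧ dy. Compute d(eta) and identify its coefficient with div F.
d(eta) = (-4*z) dx ∧ dy ∧ dz; div F = -4*z

For a 2-form in R^3 of the form above, applying d gives a 3-form with coefficient ∂P/∂x + ∂Q/∂y + ∂R/∂z:
  ∂P/∂x = z
  ∂Q/∂y = -5*z
  ∂R/∂z = 0
Sum = -4*z, which is exactly div F.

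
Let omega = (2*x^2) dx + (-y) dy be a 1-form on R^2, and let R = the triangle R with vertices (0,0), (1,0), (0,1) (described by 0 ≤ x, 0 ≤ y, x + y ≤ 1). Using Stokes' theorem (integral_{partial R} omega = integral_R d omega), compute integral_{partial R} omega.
integral_(partial R) omega = 0

Stokes: integral_partial_R omega = integral_R d omega with d omega = (∂Q/∂x - ∂P/∂y) dx ∧ dy.
  ∂Q/∂x = 0
  ∂P/∂y = 0
  integrand = ∂Q/∂x - ∂P/∂y = 0.
Integrating over R: integral_0^1 integral_0^{1-x} (0) dy dx = 0.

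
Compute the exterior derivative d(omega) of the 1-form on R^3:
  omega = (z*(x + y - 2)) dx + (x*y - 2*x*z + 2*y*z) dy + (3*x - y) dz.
d(omega) = (y - 3*z) dx ∧ dy + (-x - y + 5) dx ∧ dz + (2*x - 2*y - 1) dy ∧ dz

For a 1-form omega = sum_i f_i dx_i, the exterior derivative is
  d(omega) = sum_{i < j} (∂f_j/∂x_i - ∂f_i/∂x_j) dx_i ∧ dx_j.
  coefficient of dx ∧ dy: ∂f_2/∂x - ∂f_1/∂y = ∂(x*y - 2*x*z + 2*y*z)/∂x - ∂(z*(x + y - 2))/∂y = y - 3*z
  coefficient of dx ∧ dz: ∂f_3/∂x - ∂f_1/∂z = ∂(3*x - y)/∂x - ∂(z*(x + y - 2))/∂z = -x - y + 5
  coefficient of dy ∧ dz: ∂f_3/∂y - ∂f_2/∂z = ∂(3*x - y)/∂y - ∂(x*y - 2*x*z + 2*y*z)/∂z = 2*x - 2*y - 1
Assembling: d(omega) = (y - 3*z) dx ∧ dy + (-x - y + 5) dx ∧ dz + (2*x - 2*y - 1) dy ∧ dz.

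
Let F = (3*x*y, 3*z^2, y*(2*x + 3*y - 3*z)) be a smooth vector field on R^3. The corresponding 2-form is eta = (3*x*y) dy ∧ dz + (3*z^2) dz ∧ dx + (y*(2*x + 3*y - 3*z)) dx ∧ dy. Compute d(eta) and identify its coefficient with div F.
d(eta) = (0) dx ∧ dy ∧ dz; div F = 0

For a 2-form in R^3 of the form above, applying d gives a 3-form with coefficient ∂P/∂x + ∂Q/∂y + ∂R/∂z:
  ∂P/∂x = 3*y
  ∂Q/∂y = 0
  ∂R/∂z = -3*y
Sum = 0, which is exactly div F.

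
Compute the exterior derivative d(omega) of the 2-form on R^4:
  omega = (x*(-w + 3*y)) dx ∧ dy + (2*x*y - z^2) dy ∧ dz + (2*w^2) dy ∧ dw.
d(omega) = (-x) dx ∧ dy ∧ dw + (2*y) dx ∧ dy ∧ dz

For a 2-form omega = sum_{i<j} g_{ij} dx_i ∧ dx_j, the exterior derivative is
  d(omega) = sum_{i<j} d(g_{ij}) ∧ dx_i ∧ dx_j = sum_{i<j, k} (∂g_{ij}/∂x_k) dx_k ∧ dx_i ∧ dx_j.
Expand each term, using dx_k ∧ dx_i ∧ dx_j = sgn(permutation) dx_{(a)} ∧ dx_{(b)} ∧ dx_{(c)} with (a < b < c) sorted:
  d(x*(-w + 3*y)) includes (∂/∂w)(x*(-w + 3*y)) dw = (-x) dw, which multiplied by dx ∧ dy gives (-x) dx ∧ dy ∧ dw
  d(2*x*y - z^2) includes (∂/∂x)(2*x*y - z^2) dx = (2*y) dx, which multiplied by dy ∧ dz gives (2*y) dx ∧ dy ∧ dz
Collecting like 3-forms: d(omega) = (-x) dx ∧ dy ∧ dw + (2*y) dx ∧ dy ∧ dz.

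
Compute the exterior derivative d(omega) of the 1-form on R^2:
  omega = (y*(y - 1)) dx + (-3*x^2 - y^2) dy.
d(omega) = (-6*x - 2*y + 1) dx ∧ dy

For a 1-form omega = sum_i f_i dx_i, the exterior derivative is
  d(omega) = sum_{i < j} (∂f_j/∂x_i - ∂f_i/∂x_j) dx_i ∧ dx_j.
  coefficient of dx ∧ dy: ∂f_2/∂x - ∂f_1/∂y = ∂(-3*x^2 - y^2)/∂x - ∂(y*(y - 1))/∂y = -6*x - 2*y + 1
Assembling: d(omega) = (-6*x - 2*y + 1) dx ∧ dy.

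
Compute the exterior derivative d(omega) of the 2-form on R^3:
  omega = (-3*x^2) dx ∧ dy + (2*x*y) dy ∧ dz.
d(omega) = (2*y) dx ∧ dy ∧ dz

For a 2-form omega = sum_{i<j} g_{ij} dx_i ∧ dx_j, the exterior derivative is
  d(omega) = sum_{i<j} d(g_{ij}) ∧ dx_i ∧ dx_j = sum_{i<j, k} (∂g_{ij}/∂x_k) dx_k ∧ dx_i ∧ dx_j.
Expand each term, using dx_k ∧ dx_i ∧ dx_j = sgn(permutation) dx_{(a)} ∧ dx_{(b)} ∧ dx_{(c)} with (a < b < c) sorted:
  d(2*x*y) includes (∂/∂x)(2*x*y) dx = (2*y) dx, which multiplied by dy ∧ dz gives (2*y) dx ∧ dy ∧ dz
Collecting like 3-forms: d(omega) = (2*y) dx ∧ dy ∧ dz.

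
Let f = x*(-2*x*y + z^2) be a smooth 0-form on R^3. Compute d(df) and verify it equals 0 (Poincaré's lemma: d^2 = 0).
d(df) = 0

Step 1: df = sum_i (∂f/∂x_i) dx_i = (-4*x*y + z^2) dx + (-2*x^2) dy + (2*x*z) dz.
Step 2: Apply d again. Using the 1-form formula, the coefficient of dx ∧ dy in d(df) is ∂^2 f/∂x ∂y - ∂^2 f/∂y ∂x = (-4*x) - (-4*x) = 0 (equality of mixed partials for smooth f).
Similarly for dx ∧ dz and dy ∧ dz — all coefficients vanish. So d(df) = 0.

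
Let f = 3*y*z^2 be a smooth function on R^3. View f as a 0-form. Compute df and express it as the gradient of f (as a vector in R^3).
df = (0) dx + (3*z^2) dy + (6*y*z) dz; grad f = (0, 3*z^2, 6*y*z)

For a 0-form f, d f = (∂f/∂x) dx + (∂f/∂y) dy + (∂f/∂z) dz. The components of the vector representation are exactly the entries of grad f in Cartesian coordinates:
  ∂f/∂x = 0
  ∂f/∂y = 3*z^2
  ∂f/∂z = 6*y*z.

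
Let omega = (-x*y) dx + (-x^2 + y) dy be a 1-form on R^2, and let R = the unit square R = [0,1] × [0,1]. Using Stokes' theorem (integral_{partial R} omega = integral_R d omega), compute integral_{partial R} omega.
integral_(partial R) omega = -1/2

Stokes: integral_partial_R omega = integral_R d omega with d omega = (∂Q/∂x - ∂P/∂y) dx ∧ dy.
  ∂Q/∂x = -2*x
  ∂P/∂y = -x
  integrand = ∂Q/∂x - ∂P/∂y = -x.
Integrating over R: integral_0^1 integral_0^1 (-x) dx dy = -1/2.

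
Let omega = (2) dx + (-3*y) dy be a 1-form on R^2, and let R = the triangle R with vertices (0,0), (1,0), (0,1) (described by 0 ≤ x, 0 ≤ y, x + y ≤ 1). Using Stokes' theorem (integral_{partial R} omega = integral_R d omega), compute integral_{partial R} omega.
integral_(partial R) omega = 0

Stokes: integral_partial_R omega = integral_R d omega with d omega = (∂Q/∂x - ∂P/∂y) dx ∧ dy.
  ∂Q/∂x = 0
  ∂P/∂y = 0
  integrand = ∂Q/∂x - ∂P/∂y = 0.
Integrating over R: integral_0^1 integral_0^{1-x} (0) dy dx = 0.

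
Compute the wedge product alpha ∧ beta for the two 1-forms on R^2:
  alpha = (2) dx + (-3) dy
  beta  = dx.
alpha ∧ beta = (3) dx ∧ dy

Distribute the wedge, using dx_i ∧ dx_j = -dx_j ∧ dx_i and dx_i ∧ dx_i = 0. For each pair (i, j) with i < j, the coefficient of dx_i ∧ dx_j in alpha ∧ beta is (alpha_i * beta_j - alpha_j * beta_i). Collecting: alpha ∧ beta = (3) dx ∧ dy.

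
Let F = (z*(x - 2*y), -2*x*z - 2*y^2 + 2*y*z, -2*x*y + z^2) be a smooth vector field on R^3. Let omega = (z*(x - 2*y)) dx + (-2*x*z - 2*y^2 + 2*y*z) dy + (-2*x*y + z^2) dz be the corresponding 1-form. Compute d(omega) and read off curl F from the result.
d(omega) = (-2*y) dy ∧ dz + (x) dz ∧ dx + (0) dx ∧ dy; curl F = (-2*y, x, 0)

d omega = sum_{i<j} (∂f_j/∂x_i - ∂f_i/∂x_j) dx_i ∧ dx_j. Under the identification (dy ∧ dz, dz ∧ dx, dx ∧ dy) ↔ (e_x, e_y, e_z), the coefficients are exactly the components of curl F. Compute:
  ∂R/∂y - ∂Q/∂z = (-2*x) - (-2*x + 2*y) = -2*y
  ∂P/∂z - ∂R/∂x = (x - 2*y) - (-2*y) = x
  ∂Q/∂x - ∂P/∂y = (-2*z) - (-2*z) = 0.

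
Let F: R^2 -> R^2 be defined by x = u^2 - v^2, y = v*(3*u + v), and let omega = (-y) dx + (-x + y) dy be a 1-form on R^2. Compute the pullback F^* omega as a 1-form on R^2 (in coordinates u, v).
F^* omega = (v*(-9*u^2 + 7*u*v + 6*v^2)) du + (-3*u^3 + 7*u^2*v + 18*u*v^2 + 6*v^3) dv

Using F^*(f dg) = (f ∘ F) d(g ∘ F), substitute each coordinate x_i by F_i(u, v) in f_i, and replace dx_i by d F_i = (∂F_i/∂u) du + (∂F_i/∂v) dv.
  For the x component: f_1(F) = v*(-3*u - v); d F_1 = (2*u) du + (-2*v) dv
  For the y component: f_2(F) = -u^2 + 3*u*v + 2*v^2; d F_2 = (3*v) du + (3*u + 2*v) dv
Combining and collecting du, dv coefficients:
  coeff of du: v*(-9*u^2 + 7*u*v + 6*v^2)
  coeff of dv: -3*u^3 + 7*u^2*v + 18*u*v^2 + 6*v^3
F^* omega = (v*(-9*u^2 + 7*u*v + 6*v^2)) du + (-3*u^3 + 7*u^2*v + 18*u*v^2 + 6*v^3) dv.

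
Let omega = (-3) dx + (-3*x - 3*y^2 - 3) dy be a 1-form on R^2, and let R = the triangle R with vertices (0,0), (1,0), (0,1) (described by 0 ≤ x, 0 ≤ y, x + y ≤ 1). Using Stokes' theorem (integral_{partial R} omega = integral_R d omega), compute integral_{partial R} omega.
integral_(partial R) omega = -3/2

Stokes: integral_partial_R omega = integral_R d omega with d omega = (∂Q/∂x - ∂P/∂y) dx ∧ dy.
  ∂Q/∂x = -3
  ∂P/∂y = 0
  integrand = ∂Q/∂x - ∂P/∂y = -3.
Integrating over R: integral_0^1 integral_0^{1-x} (-3) dy dx = -3/2.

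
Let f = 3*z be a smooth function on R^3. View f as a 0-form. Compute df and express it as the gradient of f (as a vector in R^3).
df = (0) dx + (0) dy + (3) dz; grad f = (0, 0, 3)

For a 0-form f, d f = (∂f/∂x) dx + (∂f/∂y) dy + (∂f/∂z) dz. The components of the vector representation are exactly the entries of grad f in Cartesian coordinates:
  ∂f/∂x = 0
  ∂f/∂y = 0
  ∂f/∂z = 3.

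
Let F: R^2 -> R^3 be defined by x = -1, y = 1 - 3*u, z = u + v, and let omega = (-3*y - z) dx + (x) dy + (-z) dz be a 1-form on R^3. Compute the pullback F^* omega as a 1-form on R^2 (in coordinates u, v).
F^* omega = (-u - v + 3) du + (-u - v) dv

Using F^*(f dg) = (f ∘ F) d(g ∘ F), substitute each coordinate x_i by F_i(u, v) in f_i, and replace dx_i by d F_i = (∂F_i/∂u) du + (∂F_i/∂v) dv.
  For the x component: f_1(F) = 8*u - v - 3; d F_1 = (0) du + (0) dv
  For the y component: f_2(F) = -1; d F_2 = (-3) du + (0) dv
  For the z component: f_3(F) = -u - v; d F_3 = (1) du + (1) dv
Combining and collecting du, dv coefficients:
  coeff of du: -u - v + 3
  coeff of dv: -u - v
F^* omega = (-u - v + 3) du + (-u - v) dv.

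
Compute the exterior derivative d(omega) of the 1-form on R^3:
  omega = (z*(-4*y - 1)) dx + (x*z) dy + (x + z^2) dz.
d(omega) = (5*z) dx ∧ dy + (4*y + 2) dx ∧ dz + (-x) dy ∧ dz

For a 1-form omega = sum_i f_i dx_i, the exterior derivative is
  d(omega) = sum_{i < j} (∂f_j/∂x_i - ∂f_i/∂x_j) dx_i ∧ dx_j.
  coefficient of dx ∧ dy: ∂f_2/∂x - ∂f_1/∂y = ∂(x*z)/∂x - ∂(z*(-4*y - 1))/∂y = 5*z
  coefficient of dx ∧ dz: ∂f_3/∂x - ∂f_1/∂z = ∂(x + z^2)/∂x - ∂(z*(-4*y - 1))/∂z = 4*y + 2
  coefficient of dy ∧ dz: ∂f_3/∂y - ∂f_2/∂z = ∂(x + z^2)/∂y - ∂(x*z)/∂z = -x
Assembling: d(omega) = (5*z) dx ∧ dy + (4*y + 2) dx ∧ dz + (-x) dy ∧ dz.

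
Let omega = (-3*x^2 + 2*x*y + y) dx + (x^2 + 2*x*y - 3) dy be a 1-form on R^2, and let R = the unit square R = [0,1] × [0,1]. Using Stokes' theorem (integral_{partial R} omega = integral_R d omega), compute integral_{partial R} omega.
integral_(partial R) omega = 0

Stokes: integral_partial_R omega = integral_R d omega with d omega = (∂Q/∂x - ∂P/∂y) dx ∧ dy.
  ∂Q/∂x = 2*x + 2*y
  ∂P/∂y = 2*x + 1
  integrand = ∂Q/∂x - ∂P/∂y = 2*y - 1.
Integrating over R: integral_0^1 integral_0^1 (2*y - 1) dx dy = 0.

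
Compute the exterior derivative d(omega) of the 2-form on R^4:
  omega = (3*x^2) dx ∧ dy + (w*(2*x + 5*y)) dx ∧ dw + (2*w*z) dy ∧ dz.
d(omega) = (-5*w) dx ∧ dy ∧ dw + (2*z) dy ∧ dz ∧ dw

For a 2-form omega = sum_{i<j} g_{ij} dx_i ∧ dx_j, the exterior derivative is
  d(omega) = sum_{i<j} d(g_{ij}) ∧ dx_i ∧ dx_j = sum_{i<j, k} (∂g_{ij}/∂x_k) dx_k ∧ dx_i ∧ dx_j.
Expand each term, using dx_k ∧ dx_i ∧ dx_j = sgn(permutation) dx_{(a)} ∧ dx_{(b)} ∧ dx_{(c)} with (a < b < c) sorted:
  d(w*(2*x + 5*y)) includes (∂/∂y)(w*(2*x + 5*y)) dy = (5*w) dy, which multiplied by dx ∧ dw gives (-5*w) dx ∧ dy ∧ dw
  d(2*w*z) includes (∂/∂w)(2*w*z) dw = (2*z) dw, which multiplied by dy ∧ dz gives (2*z) dy ∧ dz ∧ dw
Collecting like 3-forms: d(omega) = (-5*w) dx ∧ dy ∧ dw + (2*z) dy ∧ dz ∧ dw.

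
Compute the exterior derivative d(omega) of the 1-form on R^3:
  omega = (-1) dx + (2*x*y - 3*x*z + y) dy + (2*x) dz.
d(omega) = (2*y - 3*z) dx ∧ dy + (2) dx ∧ dz + (3*x) dy ∧ dz

For a 1-form omega = sum_i f_i dx_i, the exterior derivative is
  d(omega) = sum_{i < j} (∂f_j/∂x_i - ∂f_i/∂x_j) dx_i ∧ dx_j.
  coefficient of dx ∧ dy: ∂f_2/∂x - ∂f_1/∂y = ∂(2*x*y - 3*x*z + y)/∂x - ∂(-1)/∂y = 2*y - 3*z
  coefficient of dx ∧ dz: ∂f_3/∂x - ∂f_1/∂z = ∂(2*x)/∂x - ∂(-1)/∂z = 2
  coefficient of dy ∧ dz: ∂f_3/∂y - ∂f_2/∂z = ∂(2*x)/∂y - ∂(2*x*y - 3*x*z + y)/∂z = 3*x
Assembling: d(omega) = (2*y - 3*z) dx ∧ dy + (2) dx ∧ dz + (3*x) dy ∧ dz.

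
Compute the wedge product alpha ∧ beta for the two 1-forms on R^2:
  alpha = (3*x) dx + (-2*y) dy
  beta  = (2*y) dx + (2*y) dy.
alpha ∧ beta = (2*y*(3*x + 2*y)) dx ∧ dy

Distribute the wedge, using dx_i ∧ dx_j = -dx_j ∧ dx_i and dx_i ∧ dx_i = 0. For each pair (i, j) with i < j, the coefficient of dx_i ∧ dx_j in alpha ∧ beta is (alpha_i * beta_j - alpha_j * beta_i). Collecting: alpha ∧ beta = (2*y*(3*x + 2*y)) dx ∧ dy.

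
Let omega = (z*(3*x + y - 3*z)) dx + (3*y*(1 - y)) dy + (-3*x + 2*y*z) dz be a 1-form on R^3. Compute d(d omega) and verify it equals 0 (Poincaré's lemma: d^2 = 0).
d(d omega) = 0

Step 1: d omega = sum_{i<j} (∂f_j/∂x_i - ∂f_i/∂x_j) dx_i ∧ dx_j:
  coeff of dx ∧ dy: -z
  coeff of dx ∧ dz: -3*x - y + 6*z - 3
  coeff of dy ∧ dz: 2*z
Step 2: Apply d again to each 2-form coefficient. The only possible 3-form in R^3 is dx ∧ dy ∧ dz, with coefficient
  ∂(coeff of dy∧dz)/∂x - ∂(coeff of dx∧dz)/∂y + ∂(coeff of dx∧dy)/∂z
  = ∂/∂x (2*z) - ∂/∂y (-3*x - y + 6*z - 3) + ∂/∂z (-z).
Each of these terms simplifies to sums of mixed partials that cancel in pairs. The result is 0 (by equality of mixed partials for smooth functions — Schwarz / Clairaut).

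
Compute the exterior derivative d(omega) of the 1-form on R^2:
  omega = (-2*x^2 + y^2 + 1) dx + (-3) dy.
d(omega) = (-2*y) dx ∧ dy

For a 1-form omega = sum_i f_i dx_i, the exterior derivative is
  d(omega) = sum_{i < j} (∂f_j/∂x_i - ∂f_i/∂x_j) dx_i ∧ dx_j.
  coefficient of dx ∧ dy: ∂f_2/∂x - ∂f_1/∂y = ∂(-3)/∂x - ∂(-2*x^2 + y^2 + 1)/∂y = -2*y
Assembling: d(omega) = (-2*y) dx ∧ dy.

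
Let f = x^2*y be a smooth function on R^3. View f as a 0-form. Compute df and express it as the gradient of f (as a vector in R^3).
df = (2*x*y) dx + (x^2) dy + (0) dz; grad f = (2*x*y, x^2, 0)

For a 0-form f, d f = (∂f/∂x) dx + (∂f/∂y) dy + (∂f/∂z) dz. The components of the vector representation are exactly the entries of grad f in Cartesian coordinates:
  ∂f/∂x = 2*x*y
  ∂f/∂y = x^2
  ∂f/∂z = 0.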